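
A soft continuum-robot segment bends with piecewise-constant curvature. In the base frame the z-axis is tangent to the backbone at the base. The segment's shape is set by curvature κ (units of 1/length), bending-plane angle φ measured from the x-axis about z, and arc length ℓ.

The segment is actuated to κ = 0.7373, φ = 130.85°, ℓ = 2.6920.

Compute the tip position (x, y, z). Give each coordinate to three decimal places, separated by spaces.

-1.244 1.439 1.242

θ = κ·ℓ = 0.7373 × 2.6920 = 1.98481 rad
ρ = (1 − cos θ)/κ = (1 − -0.40229)/0.7373 = 1.90192
z = sin θ / κ = 0.91551/0.7373 = 1.24171
x = ρ cos φ = 1.90192 × cos(130.85°) = -1.24401
y = ρ sin φ = 1.90192 × sin(130.85°) = 1.43866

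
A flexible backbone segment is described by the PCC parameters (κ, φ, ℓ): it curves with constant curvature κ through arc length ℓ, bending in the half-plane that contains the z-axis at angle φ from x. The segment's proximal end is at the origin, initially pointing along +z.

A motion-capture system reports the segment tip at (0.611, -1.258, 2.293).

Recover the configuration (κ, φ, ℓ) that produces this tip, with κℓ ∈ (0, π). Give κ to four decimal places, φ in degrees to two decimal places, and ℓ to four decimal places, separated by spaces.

0.3877 295.91 2.8250

ρ = √(x²+y²) = √(0.611² + -1.258²) = 1.39853
φ = atan2(y, x) mod 360° = atan2(-1.258, 0.611) = 295.9055°
|p|² = ρ² + z² = 1.39853² + 2.293² = 7.21373
κ = 2ρ / |p|² = 2×1.39853 / 7.21373 = 0.38774
θ = 2·atan2(ρ, z) = 2·atan2(1.39853, 2.293) = 1.09535 rad
ℓ = θ/κ = 1.09535/0.38774 = 2.82496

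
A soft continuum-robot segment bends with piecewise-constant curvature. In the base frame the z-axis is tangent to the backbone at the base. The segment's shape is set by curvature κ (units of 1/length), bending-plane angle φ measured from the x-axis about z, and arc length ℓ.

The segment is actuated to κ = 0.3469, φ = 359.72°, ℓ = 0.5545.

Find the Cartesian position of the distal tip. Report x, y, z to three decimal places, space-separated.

0.053 -0.000 0.551

θ = κ·ℓ = 0.3469 × 0.5545 = 0.19236 rad
ρ = (1 − cos θ)/κ = (1 − 0.98156)/0.3469 = 0.05317
z = sin θ / κ = 0.19117/0.3469 = 0.55109
x = ρ cos φ = 0.05317 × cos(359.72°) = 0.05317
y = ρ sin φ = 0.05317 × sin(359.72°) = -0.00026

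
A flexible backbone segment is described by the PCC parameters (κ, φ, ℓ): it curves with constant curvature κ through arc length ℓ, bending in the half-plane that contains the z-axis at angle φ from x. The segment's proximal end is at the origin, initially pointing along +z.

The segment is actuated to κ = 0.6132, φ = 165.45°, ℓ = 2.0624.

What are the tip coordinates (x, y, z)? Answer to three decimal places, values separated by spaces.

-1.103 0.286 1.555

θ = κ·ℓ = 0.6132 × 2.0624 = 1.26466 rad
ρ = (1 − cos θ)/κ = (1 − 0.30137)/0.6132 = 1.13931
z = sin θ / κ = 0.95351/0.6132 = 1.55497
x = ρ cos φ = 1.13931 × cos(165.45°) = -1.10277
y = ρ sin φ = 1.13931 × sin(165.45°) = 0.28622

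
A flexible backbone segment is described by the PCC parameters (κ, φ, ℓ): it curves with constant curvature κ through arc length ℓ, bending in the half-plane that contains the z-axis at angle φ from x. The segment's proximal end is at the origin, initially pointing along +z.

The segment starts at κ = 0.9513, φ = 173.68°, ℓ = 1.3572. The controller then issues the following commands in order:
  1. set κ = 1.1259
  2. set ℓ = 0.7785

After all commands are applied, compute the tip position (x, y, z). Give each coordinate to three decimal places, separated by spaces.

initial: κ=0.9513, φ=173.68°, ℓ=1.3572
cmd 1: set κ=1.1259 → (κ,φ,ℓ)=(1.1259,173.68°,1.3572) → tip=(-0.8451,0.0936,0.8874)
cmd 2: set ℓ=0.7785 → (κ,φ,ℓ)=(1.1259,173.68°,0.7785) → tip=(-0.3179,0.0352,0.6826)

-0.318 0.035 0.683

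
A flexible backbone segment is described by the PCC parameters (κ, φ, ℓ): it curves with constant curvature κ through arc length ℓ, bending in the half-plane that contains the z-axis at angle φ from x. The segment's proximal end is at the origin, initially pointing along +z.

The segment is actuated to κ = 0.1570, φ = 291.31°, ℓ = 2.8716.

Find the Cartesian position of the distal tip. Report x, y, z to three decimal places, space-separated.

θ = κ·ℓ = 0.1570 × 2.8716 = 0.45084 rad
ρ = (1 − cos θ)/κ = (1 − 0.90008)/0.1570 = 0.63643
z = sin θ / κ = 0.43572/0.1570 = 2.77530
x = ρ cos φ = 0.63643 × cos(291.31°) = 0.23129
y = ρ sin φ = 0.63643 × sin(291.31°) = -0.59291

0.231 -0.593 2.775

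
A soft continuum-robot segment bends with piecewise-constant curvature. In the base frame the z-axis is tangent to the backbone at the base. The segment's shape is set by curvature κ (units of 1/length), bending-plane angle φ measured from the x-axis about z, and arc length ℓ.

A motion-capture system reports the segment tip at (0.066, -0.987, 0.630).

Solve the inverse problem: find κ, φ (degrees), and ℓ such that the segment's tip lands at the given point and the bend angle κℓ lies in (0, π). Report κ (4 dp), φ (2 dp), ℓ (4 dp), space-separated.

ρ = √(x²+y²) = √(0.066² + -0.987²) = 0.98920
φ = atan2(y, x) mod 360° = atan2(-0.987, 0.066) = 273.8256°
|p|² = ρ² + z² = 0.98920² + 0.630² = 1.37542
κ = 2ρ / |p|² = 2×0.98920 / 1.37542 = 1.43840
θ = 2·atan2(ρ, z) = 2·atan2(0.98920, 0.630) = 2.00741 rad
ℓ = θ/κ = 2.00741/1.43840 = 1.39558

1.4384 273.83 1.3956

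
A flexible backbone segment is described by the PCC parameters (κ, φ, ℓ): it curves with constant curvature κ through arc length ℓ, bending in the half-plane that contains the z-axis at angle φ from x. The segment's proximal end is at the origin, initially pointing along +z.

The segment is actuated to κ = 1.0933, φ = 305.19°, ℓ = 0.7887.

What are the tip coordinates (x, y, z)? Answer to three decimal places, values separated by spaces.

θ = κ·ℓ = 1.0933 × 0.7887 = 0.86229 rad
ρ = (1 − cos θ)/κ = (1 − 0.65070)/1.0933 = 0.31949
z = sin θ / κ = 0.75933/1.0933 = 0.69453
x = ρ cos φ = 0.31949 × cos(305.19°) = 0.18412
y = ρ sin φ = 0.31949 × sin(305.19°) = -0.26110

0.184 -0.261 0.695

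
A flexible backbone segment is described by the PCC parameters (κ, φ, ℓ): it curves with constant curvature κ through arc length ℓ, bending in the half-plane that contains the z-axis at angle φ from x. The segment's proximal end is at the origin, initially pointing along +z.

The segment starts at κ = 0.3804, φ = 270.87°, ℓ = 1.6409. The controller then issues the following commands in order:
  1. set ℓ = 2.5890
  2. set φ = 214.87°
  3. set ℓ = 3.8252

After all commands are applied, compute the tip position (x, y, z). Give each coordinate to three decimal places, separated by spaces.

initial: κ=0.3804, φ=270.87°, ℓ=1.6409
cmd 1: set ℓ=2.5890 → (κ,φ,ℓ)=(0.3804,270.87°,2.5890) → tip=(0.0178,-1.1750,2.1903)
cmd 2: set φ=214.87° → (κ,φ,ℓ)=(0.3804,214.87°,2.5890) → tip=(-0.9641,-0.6718,2.1903)
cmd 3: set ℓ=3.8252 → (κ,φ,ℓ)=(0.3804,214.87°,3.8252) → tip=(-1.9078,-1.3294,2.6112)

-1.908 -1.329 2.611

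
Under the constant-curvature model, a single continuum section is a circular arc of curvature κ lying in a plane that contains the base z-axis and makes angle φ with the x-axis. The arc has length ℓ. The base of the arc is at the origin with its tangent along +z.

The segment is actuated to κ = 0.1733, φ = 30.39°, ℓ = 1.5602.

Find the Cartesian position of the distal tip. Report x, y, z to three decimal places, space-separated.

θ = κ·ℓ = 0.1733 × 1.5602 = 0.27038 rad
ρ = (1 − cos θ)/κ = (1 − 0.96367)/0.1733 = 0.20964
z = sin θ / κ = 0.26710/0.1733 = 1.54126
x = ρ cos φ = 0.20964 × cos(30.39°) = 0.18084
y = ρ sin φ = 0.20964 × sin(30.39°) = 0.10606

0.181 0.106 1.541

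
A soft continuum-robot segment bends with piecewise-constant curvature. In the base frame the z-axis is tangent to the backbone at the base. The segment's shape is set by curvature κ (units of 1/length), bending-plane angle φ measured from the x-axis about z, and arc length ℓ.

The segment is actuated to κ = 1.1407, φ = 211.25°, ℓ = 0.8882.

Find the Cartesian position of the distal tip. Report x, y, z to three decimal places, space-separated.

θ = κ·ℓ = 1.1407 × 0.8882 = 1.01317 rad
ρ = (1 − cos θ)/κ = (1 − 0.52917)/1.1407 = 0.41275
z = sin θ / κ = 0.84851/1.1407 = 0.74385
x = ρ cos φ = 0.41275 × cos(211.25°) = -0.35287
y = ρ sin φ = 0.41275 × sin(211.25°) = -0.21412

-0.353 -0.214 0.744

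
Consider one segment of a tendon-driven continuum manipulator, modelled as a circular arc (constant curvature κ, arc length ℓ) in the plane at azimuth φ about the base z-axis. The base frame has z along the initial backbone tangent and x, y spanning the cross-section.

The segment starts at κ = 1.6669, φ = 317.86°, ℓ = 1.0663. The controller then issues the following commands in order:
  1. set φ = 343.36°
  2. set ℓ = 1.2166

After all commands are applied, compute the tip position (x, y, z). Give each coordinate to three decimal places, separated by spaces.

0.829 -0.248 0.538

initial: κ=1.6669, φ=317.86°, ℓ=1.0663
cmd 1: set φ=343.36° → (κ,φ,ℓ)=(1.6669,343.36°,1.0663) → tip=(0.6927,-0.2070,0.5872)
cmd 2: set ℓ=1.2166 → (κ,φ,ℓ)=(1.6669,343.36°,1.2166) → tip=(0.8285,-0.2476,0.5383)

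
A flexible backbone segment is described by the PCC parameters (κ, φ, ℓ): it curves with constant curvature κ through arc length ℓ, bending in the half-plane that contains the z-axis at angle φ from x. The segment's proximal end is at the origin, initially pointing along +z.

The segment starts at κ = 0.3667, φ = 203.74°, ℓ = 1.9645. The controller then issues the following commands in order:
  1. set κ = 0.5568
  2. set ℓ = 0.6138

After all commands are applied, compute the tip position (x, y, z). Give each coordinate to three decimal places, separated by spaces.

-0.095 -0.042 0.602

initial: κ=0.3667, φ=203.74°, ℓ=1.9645
cmd 1: set κ=0.5568 → (κ,φ,ℓ)=(0.5568,203.74°,1.9645) → tip=(-0.8893,-0.3911,1.5955)
cmd 2: set ℓ=0.6138 → (κ,φ,ℓ)=(0.5568,203.74°,0.6138) → tip=(-0.0951,-0.0418,0.6019)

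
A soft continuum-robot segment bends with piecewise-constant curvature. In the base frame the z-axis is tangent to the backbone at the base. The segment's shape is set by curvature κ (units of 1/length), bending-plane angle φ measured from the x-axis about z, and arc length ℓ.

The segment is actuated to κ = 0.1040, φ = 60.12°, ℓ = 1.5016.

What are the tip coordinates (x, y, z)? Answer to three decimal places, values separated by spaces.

θ = κ·ℓ = 0.1040 × 1.5016 = 0.15617 rad
ρ = (1 − cos θ)/κ = (1 − 0.98783)/0.1040 = 0.11701
z = sin θ / κ = 0.15553/0.1040 = 1.49550
x = ρ cos φ = 0.11701 × cos(60.12°) = 0.05829
y = ρ sin φ = 0.11701 × sin(60.12°) = 0.10146

0.058 0.101 1.496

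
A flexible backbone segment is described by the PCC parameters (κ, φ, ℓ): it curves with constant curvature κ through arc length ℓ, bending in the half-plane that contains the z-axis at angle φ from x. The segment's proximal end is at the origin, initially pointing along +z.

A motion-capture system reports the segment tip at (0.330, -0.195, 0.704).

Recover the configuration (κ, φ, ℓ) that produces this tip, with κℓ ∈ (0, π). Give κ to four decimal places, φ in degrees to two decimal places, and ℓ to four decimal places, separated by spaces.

ρ = √(x²+y²) = √(0.330² + -0.195²) = 0.38331
φ = atan2(y, x) mod 360° = atan2(-0.195, 0.330) = 329.4208°
|p|² = ρ² + z² = 0.38331² + 0.704² = 0.64254
κ = 2ρ / |p|² = 2×0.38331 / 0.64254 = 1.19310
θ = 2·atan2(ρ, z) = 2·atan2(0.38331, 0.704) = 0.99718 rad
ℓ = θ/κ = 0.99718/1.19310 = 0.83579

1.1931 329.42 0.8358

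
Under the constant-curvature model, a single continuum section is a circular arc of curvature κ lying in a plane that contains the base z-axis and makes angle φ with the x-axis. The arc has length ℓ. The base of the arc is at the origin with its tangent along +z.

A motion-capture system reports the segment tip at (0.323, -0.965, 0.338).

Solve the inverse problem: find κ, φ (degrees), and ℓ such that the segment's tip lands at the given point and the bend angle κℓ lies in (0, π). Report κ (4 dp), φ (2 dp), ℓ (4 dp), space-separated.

ρ = √(x²+y²) = √(0.323² + -0.965²) = 1.01762
φ = atan2(y, x) mod 360° = atan2(-0.965, 0.323) = 288.5062°
|p|² = ρ² + z² = 1.01762² + 0.338² = 1.14980
κ = 2ρ / |p|² = 2×1.01762 / 1.14980 = 1.77009
θ = 2·atan2(ρ, z) = 2·atan2(1.01762, 0.338) = 2.50023 rad
ℓ = θ/κ = 2.50023/1.77009 = 1.41249

1.7701 288.51 1.4125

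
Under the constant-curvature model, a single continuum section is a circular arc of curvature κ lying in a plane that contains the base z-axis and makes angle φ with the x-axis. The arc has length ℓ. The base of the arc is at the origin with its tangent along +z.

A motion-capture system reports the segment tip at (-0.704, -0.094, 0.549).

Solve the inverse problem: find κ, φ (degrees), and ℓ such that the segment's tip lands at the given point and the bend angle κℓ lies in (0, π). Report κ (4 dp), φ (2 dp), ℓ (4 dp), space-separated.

ρ = √(x²+y²) = √(-0.704² + -0.094²) = 0.71025
φ = atan2(y, x) mod 360° = atan2(-0.094, -0.704) = 187.6053°
|p|² = ρ² + z² = 0.71025² + 0.549² = 0.80585
κ = 2ρ / |p|² = 2×0.71025 / 0.80585 = 1.76272
θ = 2·atan2(ρ, z) = 2·atan2(0.71025, 0.549) = 1.82551 rad
ℓ = θ/κ = 1.82551/1.76272 = 1.03562

1.7627 187.61 1.0356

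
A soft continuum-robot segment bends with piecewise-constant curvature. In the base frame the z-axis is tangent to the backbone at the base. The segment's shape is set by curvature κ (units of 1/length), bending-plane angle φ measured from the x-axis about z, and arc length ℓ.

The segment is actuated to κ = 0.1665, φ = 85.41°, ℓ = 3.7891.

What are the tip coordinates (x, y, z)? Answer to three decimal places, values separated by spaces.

θ = κ·ℓ = 0.1665 × 3.7891 = 0.63089 rad
ρ = (1 − cos θ)/κ = (1 − 0.80751)/0.1665 = 1.15612
z = sin θ / κ = 0.58986/0.1665 = 3.54270
x = ρ cos φ = 1.15612 × cos(85.41°) = 0.09252
y = ρ sin φ = 1.15612 × sin(85.41°) = 1.15241

0.093 1.152 3.543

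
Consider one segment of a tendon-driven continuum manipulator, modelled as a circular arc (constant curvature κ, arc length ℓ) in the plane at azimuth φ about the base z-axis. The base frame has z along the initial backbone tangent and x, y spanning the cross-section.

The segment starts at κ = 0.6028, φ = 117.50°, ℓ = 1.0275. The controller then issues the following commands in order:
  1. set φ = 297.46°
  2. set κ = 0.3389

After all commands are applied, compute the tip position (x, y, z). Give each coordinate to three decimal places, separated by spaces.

initial: κ=0.6028, φ=117.50°, ℓ=1.0275
cmd 1: set φ=297.46° → (κ,φ,ℓ)=(0.6028,297.46°,1.0275) → tip=(0.1421,-0.2734,0.9631)
cmd 2: set κ=0.3389 → (κ,φ,ℓ)=(0.3389,297.46°,1.0275) → tip=(0.0817,-0.1571,1.0069)

0.082 -0.157 1.007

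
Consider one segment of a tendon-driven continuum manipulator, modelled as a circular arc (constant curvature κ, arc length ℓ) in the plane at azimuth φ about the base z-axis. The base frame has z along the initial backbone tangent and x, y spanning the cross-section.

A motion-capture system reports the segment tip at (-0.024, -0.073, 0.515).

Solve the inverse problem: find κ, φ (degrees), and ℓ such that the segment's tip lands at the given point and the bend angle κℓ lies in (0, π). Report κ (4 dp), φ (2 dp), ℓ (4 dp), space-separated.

ρ = √(x²+y²) = √(-0.024² + -0.073²) = 0.07684
φ = atan2(y, x) mod 360° = atan2(-0.073, -0.024) = 251.8008°
|p|² = ρ² + z² = 0.07684² + 0.515² = 0.27113
κ = 2ρ / |p|² = 2×0.07684 / 0.27113 = 0.56684
θ = 2·atan2(ρ, z) = 2·atan2(0.07684, 0.515) = 0.29624 rad
ℓ = θ/κ = 0.29624/0.56684 = 0.52261

0.5668 251.80 0.5226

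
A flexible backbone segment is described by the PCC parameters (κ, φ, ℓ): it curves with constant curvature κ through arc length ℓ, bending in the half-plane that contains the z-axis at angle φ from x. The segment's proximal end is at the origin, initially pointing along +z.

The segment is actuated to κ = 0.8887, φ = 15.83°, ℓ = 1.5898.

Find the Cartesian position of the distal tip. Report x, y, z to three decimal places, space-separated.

0.912 0.259 1.111

θ = κ·ℓ = 0.8887 × 1.5898 = 1.41286 rad
ρ = (1 − cos θ)/κ = (1 − 0.15729)/0.8887 = 0.94826
z = sin θ / κ = 0.98755/0.8887 = 1.11123
x = ρ cos φ = 0.94826 × cos(15.83°) = 0.91229
y = ρ sin φ = 0.94826 × sin(15.83°) = 0.25867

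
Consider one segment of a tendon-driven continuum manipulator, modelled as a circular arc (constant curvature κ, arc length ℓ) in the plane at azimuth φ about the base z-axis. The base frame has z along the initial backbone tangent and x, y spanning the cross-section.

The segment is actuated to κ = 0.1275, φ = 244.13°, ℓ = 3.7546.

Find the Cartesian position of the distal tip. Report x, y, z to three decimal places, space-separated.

-0.385 -0.793 3.613

θ = κ·ℓ = 0.1275 × 3.7546 = 0.47871 rad
ρ = (1 − cos θ)/κ = (1 − 0.88759)/0.1275 = 0.88165
z = sin θ / κ = 0.46064/0.1275 = 3.61283
x = ρ cos φ = 0.88165 × cos(244.13°) = -0.38469
y = ρ sin φ = 0.88165 × sin(244.13°) = -0.79330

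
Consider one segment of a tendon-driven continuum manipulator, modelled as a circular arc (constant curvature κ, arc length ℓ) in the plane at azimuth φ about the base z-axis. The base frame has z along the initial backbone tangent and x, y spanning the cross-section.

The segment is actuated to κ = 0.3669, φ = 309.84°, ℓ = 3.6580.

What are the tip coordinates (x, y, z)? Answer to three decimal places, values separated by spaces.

1.350 -1.618 2.655

θ = κ·ℓ = 0.3669 × 3.6580 = 1.34212 rad
ρ = (1 − cos θ)/κ = (1 − 0.22669)/0.3669 = 2.10769
z = sin θ / κ = 0.97397/0.3669 = 2.65459
x = ρ cos φ = 2.10769 × cos(309.84°) = 1.35028
y = ρ sin φ = 2.10769 × sin(309.84°) = -1.61836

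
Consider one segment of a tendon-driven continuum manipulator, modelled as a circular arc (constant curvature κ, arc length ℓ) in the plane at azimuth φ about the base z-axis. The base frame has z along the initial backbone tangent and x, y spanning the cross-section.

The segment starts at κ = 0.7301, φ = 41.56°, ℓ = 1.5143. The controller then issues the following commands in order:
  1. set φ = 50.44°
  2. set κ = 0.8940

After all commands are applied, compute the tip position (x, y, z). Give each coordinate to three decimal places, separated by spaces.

initial: κ=0.7301, φ=41.56°, ℓ=1.5143
cmd 1: set φ=50.44° → (κ,φ,ℓ)=(0.7301,50.44°,1.5143) → tip=(0.4810,0.5823,1.2241)
cmd 2: set κ=0.8940 → (κ,φ,ℓ)=(0.8940,50.44°,1.5143) → tip=(0.5590,0.6767,1.0923)

0.559 0.677 1.092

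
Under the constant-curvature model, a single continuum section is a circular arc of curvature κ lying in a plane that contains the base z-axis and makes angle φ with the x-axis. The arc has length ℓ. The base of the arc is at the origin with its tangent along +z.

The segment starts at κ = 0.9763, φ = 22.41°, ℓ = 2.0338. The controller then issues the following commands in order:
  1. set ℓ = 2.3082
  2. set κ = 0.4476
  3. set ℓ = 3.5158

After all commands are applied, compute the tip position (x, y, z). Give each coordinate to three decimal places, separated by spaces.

2.071 0.854 2.234

initial: κ=0.9763, φ=22.41°, ℓ=2.0338
cmd 1: set ℓ=2.3082 → (κ,φ,ℓ)=(0.9763,22.41°,2.3082) → tip=(1.5443,0.6368,0.7947)
cmd 2: set κ=0.4476 → (κ,φ,ℓ)=(0.4476,22.41°,2.3082) → tip=(1.0077,0.4155,1.9189)
cmd 3: set ℓ=3.5158 → (κ,φ,ℓ)=(0.4476,22.41°,3.5158) → tip=(2.0714,0.8542,2.2341)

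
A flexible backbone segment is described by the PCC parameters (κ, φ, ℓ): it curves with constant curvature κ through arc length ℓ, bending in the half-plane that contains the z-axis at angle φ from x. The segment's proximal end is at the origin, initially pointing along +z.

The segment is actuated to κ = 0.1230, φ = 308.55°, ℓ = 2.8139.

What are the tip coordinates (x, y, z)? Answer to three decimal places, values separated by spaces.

θ = κ·ℓ = 0.1230 × 2.8139 = 0.34611 rad
ρ = (1 − cos θ)/κ = (1 − 0.94070)/0.1230 = 0.48212
z = sin θ / κ = 0.33924/0.1230 = 2.75806
x = ρ cos φ = 0.48212 × cos(308.55°) = 0.30045
y = ρ sin φ = 0.48212 × sin(308.55°) = -0.37705

0.300 -0.377 2.758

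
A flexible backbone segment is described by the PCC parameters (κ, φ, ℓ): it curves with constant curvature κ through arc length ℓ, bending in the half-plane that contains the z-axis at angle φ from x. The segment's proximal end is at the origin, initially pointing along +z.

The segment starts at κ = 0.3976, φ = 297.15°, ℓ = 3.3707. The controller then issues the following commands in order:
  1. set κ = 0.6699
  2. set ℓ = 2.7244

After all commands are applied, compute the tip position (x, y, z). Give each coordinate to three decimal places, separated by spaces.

0.853 -1.662 1.445

initial: κ=0.3976, φ=297.15°, ℓ=3.3707
cmd 1: set κ=0.6699 → (κ,φ,ℓ)=(0.6699,297.15°,3.3707) → tip=(1.1133,-2.1709,1.1539)
cmd 2: set ℓ=2.7244 → (κ,φ,ℓ)=(0.6699,297.15°,2.7244) → tip=(0.8525,-1.6624,1.4448)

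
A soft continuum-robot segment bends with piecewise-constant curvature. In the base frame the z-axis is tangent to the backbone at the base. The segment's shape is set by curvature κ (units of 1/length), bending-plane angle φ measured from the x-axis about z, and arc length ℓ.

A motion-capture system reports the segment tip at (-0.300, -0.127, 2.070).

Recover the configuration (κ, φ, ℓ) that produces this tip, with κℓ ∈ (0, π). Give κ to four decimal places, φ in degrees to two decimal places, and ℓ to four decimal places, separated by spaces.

ρ = √(x²+y²) = √(-0.300² + -0.127²) = 0.32577
φ = atan2(y, x) mod 360° = atan2(-0.127, -0.300) = 202.9446°
|p|² = ρ² + z² = 0.32577² + 2.070² = 4.39103
κ = 2ρ / |p|² = 2×0.32577 / 4.39103 = 0.14838
θ = 2·atan2(ρ, z) = 2·atan2(0.32577, 2.070) = 0.31220 rad
ℓ = θ/κ = 0.31220/0.14838 = 2.10401

0.1484 202.94 2.1040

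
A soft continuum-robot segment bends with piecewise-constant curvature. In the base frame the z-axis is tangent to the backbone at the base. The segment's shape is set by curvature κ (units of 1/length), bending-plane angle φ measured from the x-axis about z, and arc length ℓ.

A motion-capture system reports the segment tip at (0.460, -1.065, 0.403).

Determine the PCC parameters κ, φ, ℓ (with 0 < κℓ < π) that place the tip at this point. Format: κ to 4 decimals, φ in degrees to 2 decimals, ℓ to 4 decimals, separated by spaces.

1.5384 293.36 1.6075

ρ = √(x²+y²) = √(0.460² + -1.065²) = 1.16010
φ = atan2(y, x) mod 360° = atan2(-1.065, 0.460) = 293.3607°
|p|² = ρ² + z² = 1.16010² + 0.403² = 1.50823
κ = 2ρ / |p|² = 2×1.16010 / 1.50823 = 1.53835
θ = 2·atan2(ρ, z) = 2·atan2(1.16010, 0.403) = 2.47291 rad
ℓ = θ/κ = 2.47291/1.53835 = 1.60750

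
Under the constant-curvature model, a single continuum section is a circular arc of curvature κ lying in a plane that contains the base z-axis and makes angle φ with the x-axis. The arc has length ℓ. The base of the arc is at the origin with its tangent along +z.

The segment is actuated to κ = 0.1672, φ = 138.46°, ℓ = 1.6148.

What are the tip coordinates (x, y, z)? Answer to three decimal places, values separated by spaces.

θ = κ·ℓ = 0.1672 × 1.6148 = 0.26999 rad
ρ = (1 − cos θ)/κ = (1 − 0.96377)/0.1672 = 0.21667
z = sin θ / κ = 0.26673/0.1672 = 1.59525
x = ρ cos φ = 0.21667 × cos(138.46°) = -0.16218
y = ρ sin φ = 0.21667 × sin(138.46°) = 0.14368

-0.162 0.144 1.595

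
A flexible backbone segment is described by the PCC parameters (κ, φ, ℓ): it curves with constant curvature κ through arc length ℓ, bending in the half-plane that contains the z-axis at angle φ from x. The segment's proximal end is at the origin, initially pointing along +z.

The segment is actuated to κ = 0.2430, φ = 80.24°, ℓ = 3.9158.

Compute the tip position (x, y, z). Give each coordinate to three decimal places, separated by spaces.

0.293 1.702 3.351

θ = κ·ℓ = 0.2430 × 3.9158 = 0.95154 rad
ρ = (1 − cos θ)/κ = (1 − 0.58043)/0.2430 = 1.72662
z = sin θ / κ = 0.81431/0.2430 = 3.35107
x = ρ cos φ = 1.72662 × cos(80.24°) = 0.29270
y = ρ sin φ = 1.72662 × sin(80.24°) = 1.70163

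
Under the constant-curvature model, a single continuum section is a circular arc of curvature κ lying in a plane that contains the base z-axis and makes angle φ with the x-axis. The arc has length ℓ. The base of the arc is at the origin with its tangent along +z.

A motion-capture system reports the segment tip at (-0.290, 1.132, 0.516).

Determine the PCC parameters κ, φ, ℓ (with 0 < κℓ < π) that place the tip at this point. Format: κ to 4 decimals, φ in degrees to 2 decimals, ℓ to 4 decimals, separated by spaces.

1.4322 104.37 1.6128

ρ = √(x²+y²) = √(-0.290² + 1.132²) = 1.16856
φ = atan2(y, x) mod 360° = atan2(1.132, -0.290) = 104.3692°
|p|² = ρ² + z² = 1.16856² + 0.516² = 1.63178
κ = 2ρ / |p|² = 2×1.16856 / 1.63178 = 1.43225
θ = 2·atan2(ρ, z) = 2·atan2(1.16856, 0.516) = 2.30995 rad
ℓ = θ/κ = 2.30995/1.43225 = 1.61281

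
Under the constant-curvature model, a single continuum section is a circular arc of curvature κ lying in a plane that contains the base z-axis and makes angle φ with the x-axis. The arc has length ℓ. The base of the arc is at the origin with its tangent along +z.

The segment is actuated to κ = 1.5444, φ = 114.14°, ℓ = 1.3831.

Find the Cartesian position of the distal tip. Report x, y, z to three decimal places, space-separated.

-0.407 0.907 0.547

θ = κ·ℓ = 1.5444 × 1.3831 = 2.13606 rad
ρ = (1 − cos θ)/κ = (1 − -0.53564)/1.5444 = 0.99433
z = sin θ / κ = 0.84445/1.5444 = 0.54678
x = ρ cos φ = 0.99433 × cos(114.14°) = -0.40665
y = ρ sin φ = 0.99433 × sin(114.14°) = 0.90737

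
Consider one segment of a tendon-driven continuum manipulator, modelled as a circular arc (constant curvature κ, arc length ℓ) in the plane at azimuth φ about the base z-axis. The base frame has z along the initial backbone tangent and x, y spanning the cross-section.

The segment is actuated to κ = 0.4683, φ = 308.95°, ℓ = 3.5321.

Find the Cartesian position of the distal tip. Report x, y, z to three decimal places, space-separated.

1.454 -1.799 2.128

θ = κ·ℓ = 0.4683 × 3.5321 = 1.65408 rad
ρ = (1 − cos θ)/κ = (1 − -0.08319)/0.4683 = 2.31303
z = sin θ / κ = 0.99653/0.4683 = 2.12798
x = ρ cos φ = 2.31303 × cos(308.95°) = 1.45406
y = ρ sin φ = 2.31303 × sin(308.95°) = -1.79883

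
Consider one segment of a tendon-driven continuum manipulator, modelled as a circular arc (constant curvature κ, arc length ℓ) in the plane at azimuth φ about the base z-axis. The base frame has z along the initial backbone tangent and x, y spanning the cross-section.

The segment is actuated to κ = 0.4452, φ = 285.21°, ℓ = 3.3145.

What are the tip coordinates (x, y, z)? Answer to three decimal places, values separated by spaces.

θ = κ·ℓ = 0.4452 × 3.3145 = 1.47562 rad
ρ = (1 − cos θ)/κ = (1 − 0.09504)/0.4452 = 2.03271
z = sin θ / κ = 0.99547/0.4452 = 2.23601
x = ρ cos φ = 2.03271 × cos(285.21°) = 0.53330
y = ρ sin φ = 2.03271 × sin(285.21°) = -1.96151

0.533 -1.962 2.236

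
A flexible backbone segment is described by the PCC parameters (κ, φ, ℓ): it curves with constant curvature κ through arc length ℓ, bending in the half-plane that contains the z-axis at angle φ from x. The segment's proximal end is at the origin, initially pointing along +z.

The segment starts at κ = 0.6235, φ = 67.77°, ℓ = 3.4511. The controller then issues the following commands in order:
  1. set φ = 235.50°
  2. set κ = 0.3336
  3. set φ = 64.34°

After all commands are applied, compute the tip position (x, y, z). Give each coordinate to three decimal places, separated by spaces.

0.769 1.601 2.738

initial: κ=0.6235, φ=67.77°, ℓ=3.4511
cmd 1: set φ=235.50° → (κ,φ,ℓ)=(0.6235,235.50°,3.4511) → tip=(-1.4070,-2.0472,1.3407)
cmd 2: set κ=0.3336 → (κ,φ,ℓ)=(0.3336,235.50°,3.4511) → tip=(-1.0063,-1.4642,2.7377)
cmd 3: set φ=64.34° → (κ,φ,ℓ)=(0.3336,64.34°,3.4511) → tip=(0.7693,1.6014,2.7377)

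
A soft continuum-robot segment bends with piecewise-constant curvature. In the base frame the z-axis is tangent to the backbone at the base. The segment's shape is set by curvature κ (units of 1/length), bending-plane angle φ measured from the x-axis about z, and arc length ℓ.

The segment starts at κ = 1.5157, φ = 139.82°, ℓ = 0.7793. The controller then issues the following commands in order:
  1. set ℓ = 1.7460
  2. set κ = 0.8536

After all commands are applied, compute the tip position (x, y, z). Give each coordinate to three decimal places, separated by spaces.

initial: κ=1.5157, φ=139.82°, ℓ=0.7793
cmd 1: set ℓ=1.7460 → (κ,φ,ℓ)=(1.5157,139.82°,1.7460) → tip=(-0.9476,0.8002,0.3135)
cmd 2: set κ=0.8536 → (κ,φ,ℓ)=(0.8536,139.82°,1.7460) → tip=(-0.8232,0.6951,1.1677)

-0.823 0.695 1.168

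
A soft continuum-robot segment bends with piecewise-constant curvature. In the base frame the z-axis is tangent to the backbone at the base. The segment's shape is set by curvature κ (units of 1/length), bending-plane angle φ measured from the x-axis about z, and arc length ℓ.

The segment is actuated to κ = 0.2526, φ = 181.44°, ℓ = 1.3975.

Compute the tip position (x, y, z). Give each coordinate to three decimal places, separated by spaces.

-0.244 -0.006 1.369

θ = κ·ℓ = 0.2526 × 1.3975 = 0.35301 rad
ρ = (1 − cos θ)/κ = (1 − 0.93834)/0.2526 = 0.24411
z = sin θ / κ = 0.34572/0.2526 = 1.36866
x = ρ cos φ = 0.24411 × cos(181.44°) = -0.24404
y = ρ sin φ = 0.24411 × sin(181.44°) = -0.00613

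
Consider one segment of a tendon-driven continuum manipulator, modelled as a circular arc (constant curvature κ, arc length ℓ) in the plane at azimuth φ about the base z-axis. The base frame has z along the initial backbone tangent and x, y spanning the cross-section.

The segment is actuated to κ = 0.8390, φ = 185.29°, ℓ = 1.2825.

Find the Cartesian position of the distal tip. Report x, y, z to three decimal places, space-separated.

-0.623 -0.058 1.049

θ = κ·ℓ = 0.8390 × 1.2825 = 1.07602 rad
ρ = (1 − cos θ)/κ = (1 − 0.47484)/0.8390 = 0.62594
z = sin θ / κ = 0.88007/0.8390 = 1.04896
x = ρ cos φ = 0.62594 × cos(185.29°) = -0.62327
y = ρ sin φ = 0.62594 × sin(185.29°) = -0.05771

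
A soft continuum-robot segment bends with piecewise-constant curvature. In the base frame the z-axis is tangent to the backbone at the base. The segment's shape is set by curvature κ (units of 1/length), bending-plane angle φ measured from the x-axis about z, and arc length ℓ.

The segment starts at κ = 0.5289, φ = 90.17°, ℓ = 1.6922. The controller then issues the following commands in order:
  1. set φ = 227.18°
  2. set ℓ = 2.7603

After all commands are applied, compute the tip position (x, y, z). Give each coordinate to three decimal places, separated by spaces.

-1.143 -1.233 1.879

initial: κ=0.5289, φ=90.17°, ℓ=1.6922
cmd 1: set φ=227.18° → (κ,φ,ℓ)=(0.5289,227.18°,1.6922) → tip=(-0.4813,-0.5193,1.4752)
cmd 2: set ℓ=2.7603 → (κ,φ,ℓ)=(0.5289,227.18°,2.7603) → tip=(-1.1429,-1.2334,1.8791)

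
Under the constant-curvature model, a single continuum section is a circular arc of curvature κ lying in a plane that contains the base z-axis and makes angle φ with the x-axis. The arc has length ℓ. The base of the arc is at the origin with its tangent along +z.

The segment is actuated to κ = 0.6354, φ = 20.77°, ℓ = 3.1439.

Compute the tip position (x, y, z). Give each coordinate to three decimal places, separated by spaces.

θ = κ·ℓ = 0.6354 × 3.1439 = 1.99763 rad
ρ = (1 − cos θ)/κ = (1 − -0.41399)/0.6354 = 2.22536
z = sin θ / κ = 0.91028/0.6354 = 1.43261
x = ρ cos φ = 2.22536 × cos(20.77°) = 2.08074
y = ρ sin φ = 2.22536 × sin(20.77°) = 0.78915

2.081 0.789 1.433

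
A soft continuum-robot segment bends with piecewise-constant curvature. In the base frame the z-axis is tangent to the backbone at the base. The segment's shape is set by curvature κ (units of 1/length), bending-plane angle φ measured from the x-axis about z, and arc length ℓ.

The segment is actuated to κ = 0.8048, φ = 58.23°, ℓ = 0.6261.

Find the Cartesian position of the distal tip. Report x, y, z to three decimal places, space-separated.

θ = κ·ℓ = 0.8048 × 0.6261 = 0.50389 rad
ρ = (1 − cos θ)/κ = (1 − 0.87571)/0.8048 = 0.15443
z = sin θ / κ = 0.48283/0.8048 = 0.59994
x = ρ cos φ = 0.15443 × cos(58.23°) = 0.08131
y = ρ sin φ = 0.15443 × sin(58.23°) = 0.13129

0.081 0.131 0.600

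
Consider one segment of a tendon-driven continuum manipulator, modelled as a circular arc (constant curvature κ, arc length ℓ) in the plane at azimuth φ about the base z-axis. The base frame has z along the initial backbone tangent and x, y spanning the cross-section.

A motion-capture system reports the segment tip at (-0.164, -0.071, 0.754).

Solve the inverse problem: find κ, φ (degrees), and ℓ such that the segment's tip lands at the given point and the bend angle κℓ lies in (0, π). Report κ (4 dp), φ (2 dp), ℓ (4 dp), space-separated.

ρ = √(x²+y²) = √(-0.164² + -0.071²) = 0.17871
φ = atan2(y, x) mod 360° = atan2(-0.071, -0.164) = 203.4091°
|p|² = ρ² + z² = 0.17871² + 0.754² = 0.60045
κ = 2ρ / |p|² = 2×0.17871 / 0.60045 = 0.59525
θ = 2·atan2(ρ, z) = 2·atan2(0.17871, 0.754) = 0.46544 rad
ℓ = θ/κ = 0.46544/0.59525 = 0.78193

0.5952 203.41 0.7819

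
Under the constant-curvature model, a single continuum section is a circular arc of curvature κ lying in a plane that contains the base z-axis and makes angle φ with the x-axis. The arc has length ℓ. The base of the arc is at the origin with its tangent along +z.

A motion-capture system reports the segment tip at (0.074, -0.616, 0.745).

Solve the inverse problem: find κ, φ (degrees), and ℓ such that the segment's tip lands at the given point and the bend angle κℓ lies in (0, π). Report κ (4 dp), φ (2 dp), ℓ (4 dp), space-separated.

1.3201 276.85 1.0521

ρ = √(x²+y²) = √(0.074² + -0.616²) = 0.62043
φ = atan2(y, x) mod 360° = atan2(-0.616, 0.074) = 276.8501°
|p|² = ρ² + z² = 0.62043² + 0.745² = 0.93996
κ = 2ρ / |p|² = 2×0.62043 / 0.93996 = 1.32012
θ = 2·atan2(ρ, z) = 2·atan2(0.62043, 0.745) = 1.38884 rad
ℓ = θ/κ = 1.38884/1.32012 = 1.05205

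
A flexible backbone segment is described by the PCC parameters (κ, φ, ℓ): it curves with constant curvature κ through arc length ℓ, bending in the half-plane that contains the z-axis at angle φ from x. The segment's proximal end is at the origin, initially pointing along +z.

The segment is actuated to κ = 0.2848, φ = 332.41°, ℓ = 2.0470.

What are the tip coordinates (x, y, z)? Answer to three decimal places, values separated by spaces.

θ = κ·ℓ = 0.2848 × 2.0470 = 0.58299 rad
ρ = (1 − cos θ)/κ = (1 − 0.83482)/0.2848 = 0.57998
z = sin θ / κ = 0.55052/0.2848 = 1.93300
x = ρ cos φ = 0.57998 × cos(332.41°) = 0.51402
y = ρ sin φ = 0.57998 × sin(332.41°) = -0.26861

0.514 -0.269 1.933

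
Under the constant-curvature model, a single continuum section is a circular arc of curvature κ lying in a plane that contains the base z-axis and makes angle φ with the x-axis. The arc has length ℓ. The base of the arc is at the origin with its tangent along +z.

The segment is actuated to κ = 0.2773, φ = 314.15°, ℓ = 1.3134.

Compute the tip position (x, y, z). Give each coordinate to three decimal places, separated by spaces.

θ = κ·ℓ = 0.2773 × 1.3134 = 0.36421 rad
ρ = (1 − cos θ)/κ = (1 − 0.93441)/0.2773 = 0.23654
z = sin θ / κ = 0.35621/0.2773 = 1.28456
x = ρ cos φ = 0.23654 × cos(314.15°) = 0.16476
y = ρ sin φ = 0.23654 × sin(314.15°) = -0.16972

0.165 -0.170 1.285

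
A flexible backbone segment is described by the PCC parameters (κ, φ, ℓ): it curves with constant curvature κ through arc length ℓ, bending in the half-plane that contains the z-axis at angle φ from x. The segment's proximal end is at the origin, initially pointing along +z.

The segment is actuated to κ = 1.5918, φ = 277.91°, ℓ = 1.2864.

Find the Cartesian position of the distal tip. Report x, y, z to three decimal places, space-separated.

0.126 -0.908 0.558

θ = κ·ℓ = 1.5918 × 1.2864 = 2.04769 rad
ρ = (1 − cos θ)/κ = (1 − -0.45902)/1.5918 = 0.91659
z = sin θ / κ = 0.88842/1.5918 = 0.55813
x = ρ cos φ = 0.91659 × cos(277.91°) = 0.12614
y = ρ sin φ = 0.91659 × sin(277.91°) = -0.90787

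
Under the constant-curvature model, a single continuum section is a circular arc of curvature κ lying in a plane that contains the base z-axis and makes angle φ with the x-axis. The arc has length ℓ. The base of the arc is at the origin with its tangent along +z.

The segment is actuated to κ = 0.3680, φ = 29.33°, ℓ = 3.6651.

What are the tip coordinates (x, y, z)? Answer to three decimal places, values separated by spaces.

θ = κ·ℓ = 0.3680 × 3.6651 = 1.34876 rad
ρ = (1 − cos θ)/κ = (1 − 0.22022)/0.3680 = 2.11897
z = sin θ / κ = 0.97545/0.3680 = 2.65068
x = ρ cos φ = 2.11897 × cos(29.33°) = 1.84734
y = ρ sin φ = 2.11897 × sin(29.33°) = 1.03795

1.847 1.038 2.651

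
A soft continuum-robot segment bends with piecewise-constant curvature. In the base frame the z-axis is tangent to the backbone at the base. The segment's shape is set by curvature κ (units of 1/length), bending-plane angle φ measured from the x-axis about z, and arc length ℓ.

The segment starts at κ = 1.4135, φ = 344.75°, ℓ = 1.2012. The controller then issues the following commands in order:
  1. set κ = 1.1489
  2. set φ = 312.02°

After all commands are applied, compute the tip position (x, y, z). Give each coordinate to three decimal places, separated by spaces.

initial: κ=1.4135, φ=344.75°, ℓ=1.2012
cmd 1: set κ=1.1489 → (κ,φ,ℓ)=(1.1489,344.75°,1.2012) → tip=(0.6805,-0.1855,0.8546)
cmd 2: set φ=312.02° → (κ,φ,ℓ)=(1.1489,312.02°,1.2012) → tip=(0.4722,-0.5240,0.8546)

0.472 -0.524 0.855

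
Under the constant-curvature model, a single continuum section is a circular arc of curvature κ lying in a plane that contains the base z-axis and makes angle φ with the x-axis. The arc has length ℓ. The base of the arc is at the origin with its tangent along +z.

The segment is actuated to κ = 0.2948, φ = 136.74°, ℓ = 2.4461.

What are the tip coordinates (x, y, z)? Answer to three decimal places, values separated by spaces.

-0.615 0.579 2.240

θ = κ·ℓ = 0.2948 × 2.4461 = 0.72111 rad
ρ = (1 − cos θ)/κ = (1 − 0.75107)/0.2948 = 0.84439
z = sin θ / κ = 0.66022/0.2948 = 2.23955
x = ρ cos φ = 0.84439 × cos(136.74°) = -0.61493
y = ρ sin φ = 0.84439 × sin(136.74°) = 0.57867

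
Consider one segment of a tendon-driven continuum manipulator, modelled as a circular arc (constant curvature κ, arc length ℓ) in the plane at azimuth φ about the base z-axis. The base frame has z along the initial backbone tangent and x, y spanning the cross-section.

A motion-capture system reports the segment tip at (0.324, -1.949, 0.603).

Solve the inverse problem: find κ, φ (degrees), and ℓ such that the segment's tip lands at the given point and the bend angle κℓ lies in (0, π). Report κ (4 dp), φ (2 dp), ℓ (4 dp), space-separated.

0.9260 279.44 2.7528

ρ = √(x²+y²) = √(0.324² + -1.949²) = 1.97575
φ = atan2(y, x) mod 360° = atan2(-1.949, 0.324) = 279.4385°
|p|² = ρ² + z² = 1.97575² + 0.603² = 4.26719
κ = 2ρ / |p|² = 2×1.97575 / 4.26719 = 0.92602
θ = 2·atan2(ρ, z) = 2·atan2(1.97575, 0.603) = 2.54915 rad
ℓ = θ/κ = 2.54915/0.92602 = 2.75281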